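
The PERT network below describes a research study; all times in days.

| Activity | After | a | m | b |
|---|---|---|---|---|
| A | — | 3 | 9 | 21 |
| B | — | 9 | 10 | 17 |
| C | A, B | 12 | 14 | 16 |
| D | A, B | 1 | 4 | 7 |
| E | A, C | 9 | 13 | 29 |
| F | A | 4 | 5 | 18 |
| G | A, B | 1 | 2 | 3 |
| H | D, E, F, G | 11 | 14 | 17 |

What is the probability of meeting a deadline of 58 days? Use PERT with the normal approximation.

0.855

te_A = (3 + 4·9 + 21)/6 = 60/6 = 10; σ²_A = ((21−3)/6)² = 9.000
te_B = (9 + 4·10 + 17)/6 = 66/6 = 11; σ²_B = ((17−9)/6)² = 1.778
te_C = (12 + 4·14 + 16)/6 = 84/6 = 14; σ²_C = ((16−12)/6)² = 0.444
te_D = (1 + 4·4 + 7)/6 = 24/6 = 4; σ²_D = ((7−1)/6)² = 1.000
te_E = (9 + 4·13 + 29)/6 = 90/6 = 15; σ²_E = ((29−9)/6)² = 11.111
te_F = (4 + 4·5 + 18)/6 = 42/6 = 7; σ²_F = ((18−4)/6)² = 5.444
te_G = (1 + 4·2 + 3)/6 = 12/6 = 2; σ²_G = ((3−1)/6)² = 0.111
te_H = (11 + 4·14 + 17)/6 = 84/6 = 14; σ²_H = ((17−11)/6)² = 1.000

Forward pass:
ES_A = 0; EF_A = 10
ES_B = 0; EF_B = 11
ES_C = max(EF_A=10, EF_B=11) = 11; EF_C = 11+14 = 25
ES_D = max(EF_A=10, EF_B=11) = 11; EF_D = 11+4 = 15
ES_E = max(EF_A=10, EF_C=25) = 25; EF_E = 25+15 = 40
ES_F = 10; EF_F = 10+7 = 17
ES_G = max(EF_A=10, EF_B=11) = 11; EF_G = 11+2 = 13
ES_H = max(EF_D=15, EF_E=40, EF_F=17, EF_G=13) = 40; EF_H = 40+14 = 54
Expected project duration μ = 54 days. Critical path: B → C → E → H.

Variance along critical path = 1.778 + 0.444 + 11.111 + 1.000 = 14.333; σ = √14.333 = 3.786 days.
Z = (58 − 54) / 3.786 = 1.057
P(T ≤ 58) = Φ(1.057) ≈ 0.855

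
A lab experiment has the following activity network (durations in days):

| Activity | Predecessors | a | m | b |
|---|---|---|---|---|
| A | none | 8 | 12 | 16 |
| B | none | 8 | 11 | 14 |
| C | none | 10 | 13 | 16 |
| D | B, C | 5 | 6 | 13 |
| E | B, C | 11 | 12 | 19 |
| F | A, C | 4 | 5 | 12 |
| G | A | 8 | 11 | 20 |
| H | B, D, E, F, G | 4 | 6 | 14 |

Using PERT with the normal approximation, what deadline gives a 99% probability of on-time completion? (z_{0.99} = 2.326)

38.5 days

te_A = (8 + 4·12 + 16)/6 = 72/6 = 12; σ²_A = ((16−8)/6)² = 1.778
te_B = (8 + 4·11 + 14)/6 = 66/6 = 11; σ²_B = ((14−8)/6)² = 1.000
te_C = (10 + 4·13 + 16)/6 = 78/6 = 13; σ²_C = ((16−10)/6)² = 1.000
te_D = (5 + 4·6 + 13)/6 = 42/6 = 7; σ²_D = ((13−5)/6)² = 1.778
te_E = (11 + 4·12 + 19)/6 = 78/6 = 13; σ²_E = ((19−11)/6)² = 1.778
te_F = (4 + 4·5 + 12)/6 = 36/6 = 6; σ²_F = ((12−4)/6)² = 1.778
te_G = (8 + 4·11 + 20)/6 = 72/6 = 12; σ²_G = ((20−8)/6)² = 4.000
te_H = (4 + 4·6 + 14)/6 = 42/6 = 7; σ²_H = ((14−4)/6)² = 2.778

Forward pass:
ES_A = 0; EF_A = 12
ES_B = 0; EF_B = 11
ES_C = 0; EF_C = 13
ES_D = max(EF_B=11, EF_C=13) = 13; EF_D = 13+7 = 20
ES_E = max(EF_B=11, EF_C=13) = 13; EF_E = 13+13 = 26
ES_F = max(EF_A=12, EF_C=13) = 13; EF_F = 13+6 = 19
ES_G = 12; EF_G = 12+12 = 24
ES_H = max(EF_B=11, EF_D=20, EF_E=26, EF_F=19, EF_G=24) = 26; EF_H = 26+7 = 33
Expected project duration μ = 33 days. Critical path: C → E → H.

Variance along critical path = 1.000 + 1.778 + 2.778 = 5.556; σ = 2.357 days.
D = μ + z·σ = 33 + 2.326·2.357 = 38.5 days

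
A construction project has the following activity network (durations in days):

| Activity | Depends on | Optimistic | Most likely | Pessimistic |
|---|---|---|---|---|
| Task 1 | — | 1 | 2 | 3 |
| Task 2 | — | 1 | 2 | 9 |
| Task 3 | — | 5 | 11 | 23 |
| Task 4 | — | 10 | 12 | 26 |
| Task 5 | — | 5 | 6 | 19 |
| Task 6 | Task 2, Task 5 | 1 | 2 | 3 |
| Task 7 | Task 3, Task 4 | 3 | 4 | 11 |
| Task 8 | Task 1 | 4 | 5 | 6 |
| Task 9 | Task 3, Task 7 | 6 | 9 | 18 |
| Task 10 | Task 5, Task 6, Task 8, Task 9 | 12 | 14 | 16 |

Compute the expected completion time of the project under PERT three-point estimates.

43 days

te_Task 1 = (1 + 4·2 + 3)/6 = 12/6 = 2
te_Task 2 = (1 + 4·2 + 9)/6 = 18/6 = 3
te_Task 3 = (5 + 4·11 + 23)/6 = 72/6 = 12
te_Task 4 = (10 + 4·12 + 26)/6 = 84/6 = 14
te_Task 5 = (5 + 4·6 + 19)/6 = 48/6 = 8
te_Task 6 = (1 + 4·2 + 3)/6 = 12/6 = 2
te_Task 7 = (3 + 4·4 + 11)/6 = 30/6 = 5
te_Task 8 = (4 + 4·5 + 6)/6 = 30/6 = 5
te_Task 9 = (6 + 4·9 + 18)/6 = 60/6 = 10
te_Task 10 = (12 + 4·14 + 16)/6 = 84/6 = 14

Forward pass:
ES_Task 1 = 0; EF_Task 1 = 2
ES_Task 2 = 0; EF_Task 2 = 3
ES_Task 3 = 0; EF_Task 3 = 12
ES_Task 4 = 0; EF_Task 4 = 14
ES_Task 5 = 0; EF_Task 5 = 8
ES_Task 6 = max(EF_Task 2=3, EF_Task 5=8) = 8; EF_Task 6 = 8+2 = 10
ES_Task 7 = max(EF_Task 3=12, EF_Task 4=14) = 14; EF_Task 7 = 14+5 = 19
ES_Task 8 = 2; EF_Task 8 = 2+5 = 7
ES_Task 9 = max(EF_Task 3=12, EF_Task 7=19) = 19; EF_Task 9 = 19+10 = 29
ES_Task 10 = max(EF_Task 5=8, EF_Task 6=10, EF_Task 8=7, EF_Task 9=29) = 29; EF_Task 10 = 29+14 = 43
Expected project duration μ = 43 days. Critical path: Task 4 → Task 7 → Task 9 → Task 10.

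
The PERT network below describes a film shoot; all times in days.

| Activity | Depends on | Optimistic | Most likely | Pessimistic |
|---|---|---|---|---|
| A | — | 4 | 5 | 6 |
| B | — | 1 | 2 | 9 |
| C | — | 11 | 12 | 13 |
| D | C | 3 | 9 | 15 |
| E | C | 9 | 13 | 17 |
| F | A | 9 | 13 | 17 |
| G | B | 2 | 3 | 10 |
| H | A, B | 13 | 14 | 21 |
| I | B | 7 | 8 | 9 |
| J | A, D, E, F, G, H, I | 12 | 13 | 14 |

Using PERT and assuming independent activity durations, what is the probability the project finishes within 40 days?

0.921

te_A = (4 + 4·5 + 6)/6 = 30/6 = 5; σ²_A = ((6−4)/6)² = 0.111
te_B = (1 + 4·2 + 9)/6 = 18/6 = 3; σ²_B = ((9−1)/6)² = 1.778
te_C = (11 + 4·12 + 13)/6 = 72/6 = 12; σ²_C = ((13−11)/6)² = 0.111
te_D = (3 + 4·9 + 15)/6 = 54/6 = 9; σ²_D = ((15−3)/6)² = 4.000
te_E = (9 + 4·13 + 17)/6 = 78/6 = 13; σ²_E = ((17−9)/6)² = 1.778
te_F = (9 + 4·13 + 17)/6 = 78/6 = 13; σ²_F = ((17−9)/6)² = 1.778
te_G = (2 + 4·3 + 10)/6 = 24/6 = 4; σ²_G = ((10−2)/6)² = 1.778
te_H = (13 + 4·14 + 21)/6 = 90/6 = 15; σ²_H = ((21−13)/6)² = 1.778
te_I = (7 + 4·8 + 9)/6 = 48/6 = 8; σ²_I = ((9−7)/6)² = 0.111
te_J = (12 + 4·13 + 14)/6 = 78/6 = 13; σ²_J = ((14−12)/6)² = 0.111

Forward pass:
ES_A = 0; EF_A = 5
ES_B = 0; EF_B = 3
ES_C = 0; EF_C = 12
ES_D = 12; EF_D = 12+9 = 21
ES_E = 12; EF_E = 12+13 = 25
ES_F = 5; EF_F = 5+13 = 18
ES_G = 3; EF_G = 3+4 = 7
ES_H = max(EF_A=5, EF_B=3) = 5; EF_H = 5+15 = 20
ES_I = 3; EF_I = 3+8 = 11
ES_J = max(EF_A=5, EF_D=21, EF_E=25, EF_F=18, EF_G=7, EF_H=20, EF_I=11) = 25; EF_J = 25+13 = 38
Expected project duration μ = 38 days. Critical path: C → E → J.

Variance along critical path = 0.111 + 1.778 + 0.111 = 2.000; σ = √2.000 = 1.414 days.
Z = (40 − 38) / 1.414 = 1.414
P(T ≤ 40) = Φ(1.414) ≈ 0.921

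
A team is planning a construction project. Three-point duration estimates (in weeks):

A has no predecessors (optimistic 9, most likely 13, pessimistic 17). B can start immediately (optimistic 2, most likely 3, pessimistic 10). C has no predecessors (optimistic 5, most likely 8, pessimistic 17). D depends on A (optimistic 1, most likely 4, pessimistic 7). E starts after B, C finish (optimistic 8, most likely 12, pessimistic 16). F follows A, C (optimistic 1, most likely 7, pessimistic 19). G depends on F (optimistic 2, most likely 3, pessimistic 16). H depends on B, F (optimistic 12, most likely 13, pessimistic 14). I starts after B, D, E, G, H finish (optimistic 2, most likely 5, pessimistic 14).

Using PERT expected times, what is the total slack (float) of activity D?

te_A = (9 + 4·13 + 17)/6 = 78/6 = 13
te_B = (2 + 4·3 + 10)/6 = 24/6 = 4
te_C = (5 + 4·8 + 17)/6 = 54/6 = 9
te_D = (1 + 4·4 + 7)/6 = 24/6 = 4
te_E = (8 + 4·12 + 16)/6 = 72/6 = 12
te_F = (1 + 4·7 + 19)/6 = 48/6 = 8
te_G = (2 + 4·3 + 16)/6 = 30/6 = 5
te_H = (12 + 4·13 + 14)/6 = 78/6 = 13
te_I = (2 + 4·5 + 14)/6 = 36/6 = 6

Forward pass:
ES_A = 0; EF_A = 13
ES_B = 0; EF_B = 4
ES_C = 0; EF_C = 9
ES_D = 13; EF_D = 13+4 = 17
ES_E = max(EF_B=4, EF_C=9) = 9; EF_E = 9+12 = 21
ES_F = max(EF_A=13, EF_C=9) = 13; EF_F = 13+8 = 21
ES_G = 21; EF_G = 21+5 = 26
ES_H = max(EF_B=4, EF_F=21) = 21; EF_H = 21+13 = 34
ES_I = max(EF_B=4, EF_D=17, EF_E=21, EF_G=26, EF_H=34) = 34; EF_I = 34+6 = 40
Expected project duration μ = 40 weeks. Critical path: A → F → H → I.

Backward pass:
LF_I = 40; LS_I = 40−6 = 34
LF_H = LS_I = 34; LS_H = 34−13 = 21
LF_G = LS_I = 34; LS_G = 34−5 = 29
LF_F = min(LS_G=29, LS_H=21) = 21; LS_F = 21−8 = 13
LF_E = LS_I = 34; LS_E = 34−12 = 22
LF_D = LS_I = 34; LS_D = 34−4 = 30
LF_C = min(LS_E=22, LS_F=13) = 13; LS_C = 13−9 = 4
LF_B = min(LS_E=22, LS_H=21, LS_I=34) = 21; LS_B = 21−4 = 17
LF_A = min(LS_D=30, LS_F=13) = 13; LS_A = 13−13 = 0
Slack_D = LS_D − ES_D = 30 − 13 = 17

17 weeks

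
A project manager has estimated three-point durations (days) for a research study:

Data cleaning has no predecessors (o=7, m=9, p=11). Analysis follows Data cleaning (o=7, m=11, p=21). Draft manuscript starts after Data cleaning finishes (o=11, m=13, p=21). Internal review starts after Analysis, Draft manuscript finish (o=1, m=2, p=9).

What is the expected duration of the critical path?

26 days

te_Data cleaning = (7 + 4·9 + 11)/6 = 54/6 = 9
te_Analysis = (7 + 4·11 + 21)/6 = 72/6 = 12
te_Draft manuscript = (11 + 4·13 + 21)/6 = 84/6 = 14
te_Internal review = (1 + 4·2 + 9)/6 = 18/6 = 3

Forward pass:
ES_Data cleaning = 0; EF_Data cleaning = 9
ES_Analysis = 9; EF_Analysis = 9+12 = 21
ES_Draft manuscript = 9; EF_Draft manuscript = 9+14 = 23
ES_Internal review = max(EF_Analysis=21, EF_Draft manuscript=23) = 23; EF_Internal review = 23+3 = 26
Expected project duration μ = 26 days. Critical path: Data cleaning → Draft manuscript → Internal review.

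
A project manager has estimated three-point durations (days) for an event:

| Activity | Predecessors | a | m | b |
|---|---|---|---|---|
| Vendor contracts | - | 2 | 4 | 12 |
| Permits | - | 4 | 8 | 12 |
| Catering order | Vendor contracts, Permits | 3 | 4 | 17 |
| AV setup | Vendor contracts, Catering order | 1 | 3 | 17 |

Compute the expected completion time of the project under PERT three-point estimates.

19 days

te_Vendor contracts = (2 + 4·4 + 12)/6 = 30/6 = 5
te_Permits = (4 + 4·8 + 12)/6 = 48/6 = 8
te_Catering order = (3 + 4·4 + 17)/6 = 36/6 = 6
te_AV setup = (1 + 4·3 + 17)/6 = 30/6 = 5

Forward pass:
ES_Vendor contracts = 0; EF_Vendor contracts = 5
ES_Permits = 0; EF_Permits = 8
ES_Catering order = max(EF_Vendor contracts=5, EF_Permits=8) = 8; EF_Catering order = 8+6 = 14
ES_AV setup = max(EF_Vendor contracts=5, EF_Catering order=14) = 14; EF_AV setup = 14+5 = 19
Expected project duration μ = 19 days. Critical path: Permits → Catering order → AV setup.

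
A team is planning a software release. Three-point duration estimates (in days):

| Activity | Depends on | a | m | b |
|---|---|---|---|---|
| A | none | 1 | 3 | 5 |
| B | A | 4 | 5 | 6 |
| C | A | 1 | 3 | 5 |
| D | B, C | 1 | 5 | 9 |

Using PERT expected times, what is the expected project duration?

te_A = (1 + 4·3 + 5)/6 = 18/6 = 3
te_B = (4 + 4·5 + 6)/6 = 30/6 = 5
te_C = (1 + 4·3 + 5)/6 = 18/6 = 3
te_D = (1 + 4·5 + 9)/6 = 30/6 = 5

Forward pass:
ES_A = 0; EF_A = 3
ES_B = 3; EF_B = 3+5 = 8
ES_C = 3; EF_C = 3+3 = 6
ES_D = max(EF_B=8, EF_C=6) = 8; EF_D = 8+5 = 13
Expected project duration μ = 13 days. Critical path: A → B → D.

13 days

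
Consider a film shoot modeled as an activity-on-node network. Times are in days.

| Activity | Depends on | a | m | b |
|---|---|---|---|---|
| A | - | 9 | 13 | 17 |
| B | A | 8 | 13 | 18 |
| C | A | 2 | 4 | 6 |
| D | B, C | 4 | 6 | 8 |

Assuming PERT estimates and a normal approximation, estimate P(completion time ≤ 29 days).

0.090

te_A = (9 + 4·13 + 17)/6 = 78/6 = 13; σ²_A = ((17−9)/6)² = 1.778
te_B = (8 + 4·13 + 18)/6 = 78/6 = 13; σ²_B = ((18−8)/6)² = 2.778
te_C = (2 + 4·4 + 6)/6 = 24/6 = 4; σ²_C = ((6−2)/6)² = 0.444
te_D = (4 + 4·6 + 8)/6 = 36/6 = 6; σ²_D = ((8−4)/6)² = 0.444

Forward pass:
ES_A = 0; EF_A = 13
ES_B = 13; EF_B = 13+13 = 26
ES_C = 13; EF_C = 13+4 = 17
ES_D = max(EF_B=26, EF_C=17) = 26; EF_D = 26+6 = 32
Expected project duration μ = 32 days. Critical path: A → B → D.

Variance along critical path = 1.778 + 2.778 + 0.444 = 5.000; σ = √5.000 = 2.236 days.
Z = (29 − 32) / 2.236 = -1.342
P(T ≤ 29) = Φ(-1.342) ≈ 0.090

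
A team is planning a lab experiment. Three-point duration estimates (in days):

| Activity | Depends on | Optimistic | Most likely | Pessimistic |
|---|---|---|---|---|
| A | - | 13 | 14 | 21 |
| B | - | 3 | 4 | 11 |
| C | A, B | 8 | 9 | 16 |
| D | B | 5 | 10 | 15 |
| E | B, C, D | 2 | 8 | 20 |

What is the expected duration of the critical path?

34 days

te_A = (13 + 4·14 + 21)/6 = 90/6 = 15
te_B = (3 + 4·4 + 11)/6 = 30/6 = 5
te_C = (8 + 4·9 + 16)/6 = 60/6 = 10
te_D = (5 + 4·10 + 15)/6 = 60/6 = 10
te_E = (2 + 4·8 + 20)/6 = 54/6 = 9

Forward pass:
ES_A = 0; EF_A = 15
ES_B = 0; EF_B = 5
ES_C = max(EF_A=15, EF_B=5) = 15; EF_C = 15+10 = 25
ES_D = 5; EF_D = 5+10 = 15
ES_E = max(EF_B=5, EF_C=25, EF_D=15) = 25; EF_E = 25+9 = 34
Expected project duration μ = 34 days. Critical path: A → C → E.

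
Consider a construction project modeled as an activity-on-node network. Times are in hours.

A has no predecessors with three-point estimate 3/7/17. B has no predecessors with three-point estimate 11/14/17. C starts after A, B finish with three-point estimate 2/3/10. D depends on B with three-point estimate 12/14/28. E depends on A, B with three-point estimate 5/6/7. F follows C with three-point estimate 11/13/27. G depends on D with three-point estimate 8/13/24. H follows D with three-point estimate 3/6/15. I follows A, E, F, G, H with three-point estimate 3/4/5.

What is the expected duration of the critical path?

te_A = (3 + 4·7 + 17)/6 = 48/6 = 8
te_B = (11 + 4·14 + 17)/6 = 84/6 = 14
te_C = (2 + 4·3 + 10)/6 = 24/6 = 4
te_D = (12 + 4·14 + 28)/6 = 96/6 = 16
te_E = (5 + 4·6 + 7)/6 = 36/6 = 6
te_F = (11 + 4·13 + 27)/6 = 90/6 = 15
te_G = (8 + 4·13 + 24)/6 = 84/6 = 14
te_H = (3 + 4·6 + 15)/6 = 42/6 = 7
te_I = (3 + 4·4 + 5)/6 = 24/6 = 4

Forward pass:
ES_A = 0; EF_A = 8
ES_B = 0; EF_B = 14
ES_C = max(EF_A=8, EF_B=14) = 14; EF_C = 14+4 = 18
ES_D = 14; EF_D = 14+16 = 30
ES_E = max(EF_A=8, EF_B=14) = 14; EF_E = 14+6 = 20
ES_F = 18; EF_F = 18+15 = 33
ES_G = 30; EF_G = 30+14 = 44
ES_H = 30; EF_H = 30+7 = 37
ES_I = max(EF_A=8, EF_E=20, EF_F=33, EF_G=44, EF_H=37) = 44; EF_I = 44+4 = 48
Expected project duration μ = 48 hours. Critical path: B → D → G → I.

48 hours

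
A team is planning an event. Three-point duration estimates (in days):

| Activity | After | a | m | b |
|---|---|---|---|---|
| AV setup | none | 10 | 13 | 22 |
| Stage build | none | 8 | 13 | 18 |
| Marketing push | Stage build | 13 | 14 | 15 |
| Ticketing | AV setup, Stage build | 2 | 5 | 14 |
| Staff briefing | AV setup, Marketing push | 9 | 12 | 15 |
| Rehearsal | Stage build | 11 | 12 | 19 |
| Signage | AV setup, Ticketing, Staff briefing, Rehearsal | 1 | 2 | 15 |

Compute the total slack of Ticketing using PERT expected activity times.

te_AV setup = (10 + 4·13 + 22)/6 = 84/6 = 14
te_Stage build = (8 + 4·13 + 18)/6 = 78/6 = 13
te_Marketing push = (13 + 4·14 + 15)/6 = 84/6 = 14
te_Ticketing = (2 + 4·5 + 14)/6 = 36/6 = 6
te_Staff briefing = (9 + 4·12 + 15)/6 = 72/6 = 12
te_Rehearsal = (11 + 4·12 + 19)/6 = 78/6 = 13
te_Signage = (1 + 4·2 + 15)/6 = 24/6 = 4

Forward pass:
ES_AV setup = 0; EF_AV setup = 14
ES_Stage build = 0; EF_Stage build = 13
ES_Marketing push = 13; EF_Marketing push = 13+14 = 27
ES_Ticketing = max(EF_AV setup=14, EF_Stage build=13) = 14; EF_Ticketing = 14+6 = 20
ES_Staff briefing = max(EF_AV setup=14, EF_Marketing push=27) = 27; EF_Staff briefing = 27+12 = 39
ES_Rehearsal = 13; EF_Rehearsal = 13+13 = 26
ES_Signage = max(EF_AV setup=14, EF_Ticketing=20, EF_Staff briefing=39, EF_Rehearsal=26) = 39; EF_Signage = 39+4 = 43
Expected project duration μ = 43 days. Critical path: Stage build → Marketing push → Staff briefing → Signage.

Backward pass:
LF_Signage = 43; LS_Signage = 43−4 = 39
LF_Rehearsal = LS_Signage = 39; LS_Rehearsal = 39−13 = 26
LF_Staff briefing = LS_Signage = 39; LS_Staff briefing = 39−12 = 27
LF_Ticketing = LS_Signage = 39; LS_Ticketing = 39−6 = 33
LF_Marketing push = LS_Staff briefing = 27; LS_Marketing push = 27−14 = 13
LF_Stage build = min(LS_Marketing push=13, LS_Ticketing=33, LS_Rehearsal=26) = 13; LS_Stage build = 13−13 = 0
LF_AV setup = min(LS_Ticketing=33, LS_Staff briefing=27, LS_Signage=39) = 27; LS_AV setup = 27−14 = 13
Slack_Ticketing = LS_Ticketing − ES_Ticketing = 33 − 14 = 19

19 days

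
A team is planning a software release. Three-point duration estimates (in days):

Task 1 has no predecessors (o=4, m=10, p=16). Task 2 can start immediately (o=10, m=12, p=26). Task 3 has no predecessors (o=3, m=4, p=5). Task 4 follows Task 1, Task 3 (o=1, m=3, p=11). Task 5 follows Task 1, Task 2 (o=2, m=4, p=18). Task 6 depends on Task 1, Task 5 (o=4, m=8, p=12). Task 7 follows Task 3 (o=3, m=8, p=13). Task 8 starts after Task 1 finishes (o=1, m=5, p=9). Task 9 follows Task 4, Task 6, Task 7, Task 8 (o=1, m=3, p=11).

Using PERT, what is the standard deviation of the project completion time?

te_Task 1 = (4 + 4·10 + 16)/6 = 60/6 = 10; σ²_Task 1 = ((16−4)/6)² = 4.000
te_Task 2 = (10 + 4·12 + 26)/6 = 84/6 = 14; σ²_Task 2 = ((26−10)/6)² = 7.111
te_Task 3 = (3 + 4·4 + 5)/6 = 24/6 = 4; σ²_Task 3 = ((5−3)/6)² = 0.111
te_Task 4 = (1 + 4·3 + 11)/6 = 24/6 = 4; σ²_Task 4 = ((11−1)/6)² = 2.778
te_Task 5 = (2 + 4·4 + 18)/6 = 36/6 = 6; σ²_Task 5 = ((18−2)/6)² = 7.111
te_Task 6 = (4 + 4·8 + 12)/6 = 48/6 = 8; σ²_Task 6 = ((12−4)/6)² = 1.778
te_Task 7 = (3 + 4·8 + 13)/6 = 48/6 = 8; σ²_Task 7 = ((13−3)/6)² = 2.778
te_Task 8 = (1 + 4·5 + 9)/6 = 30/6 = 5; σ²_Task 8 = ((9−1)/6)² = 1.778
te_Task 9 = (1 + 4·3 + 11)/6 = 24/6 = 4; σ²_Task 9 = ((11−1)/6)² = 2.778

Forward pass:
ES_Task 1 = 0; EF_Task 1 = 10
ES_Task 2 = 0; EF_Task 2 = 14
ES_Task 3 = 0; EF_Task 3 = 4
ES_Task 4 = max(EF_Task 1=10, EF_Task 3=4) = 10; EF_Task 4 = 10+4 = 14
ES_Task 5 = max(EF_Task 1=10, EF_Task 2=14) = 14; EF_Task 5 = 14+6 = 20
ES_Task 6 = max(EF_Task 1=10, EF_Task 5=20) = 20; EF_Task 6 = 20+8 = 28
ES_Task 7 = 4; EF_Task 7 = 4+8 = 12
ES_Task 8 = 10; EF_Task 8 = 10+5 = 15
ES_Task 9 = max(EF_Task 4=14, EF_Task 6=28, EF_Task 7=12, EF_Task 8=15) = 28; EF_Task 9 = 28+4 = 32
Expected project duration μ = 32 days. Critical path: Task 2 → Task 5 → Task 6 → Task 9.

Variance along critical path = 7.111 + 7.111 + 1.778 + 2.778 = 18.778
σ = √18.778 = 4.333 days

4.33 days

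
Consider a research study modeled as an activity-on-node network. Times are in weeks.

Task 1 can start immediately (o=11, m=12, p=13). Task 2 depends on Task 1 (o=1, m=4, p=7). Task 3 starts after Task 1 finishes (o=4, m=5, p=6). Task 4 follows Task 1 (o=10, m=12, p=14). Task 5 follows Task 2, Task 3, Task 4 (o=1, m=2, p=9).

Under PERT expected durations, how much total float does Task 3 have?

7 weeks

te_Task 1 = (11 + 4·12 + 13)/6 = 72/6 = 12
te_Task 2 = (1 + 4·4 + 7)/6 = 24/6 = 4
te_Task 3 = (4 + 4·5 + 6)/6 = 30/6 = 5
te_Task 4 = (10 + 4·12 + 14)/6 = 72/6 = 12
te_Task 5 = (1 + 4·2 + 9)/6 = 18/6 = 3

Forward pass:
ES_Task 1 = 0; EF_Task 1 = 12
ES_Task 2 = 12; EF_Task 2 = 12+4 = 16
ES_Task 3 = 12; EF_Task 3 = 12+5 = 17
ES_Task 4 = 12; EF_Task 4 = 12+12 = 24
ES_Task 5 = max(EF_Task 2=16, EF_Task 3=17, EF_Task 4=24) = 24; EF_Task 5 = 24+3 = 27
Expected project duration μ = 27 weeks. Critical path: Task 1 → Task 4 → Task 5.

Backward pass:
LF_Task 5 = 27; LS_Task 5 = 27−3 = 24
LF_Task 4 = LS_Task 5 = 24; LS_Task 4 = 24−12 = 12
LF_Task 3 = LS_Task 5 = 24; LS_Task 3 = 24−5 = 19
LF_Task 2 = LS_Task 5 = 24; LS_Task 2 = 24−4 = 20
LF_Task 1 = min(LS_Task 2=20, LS_Task 3=19, LS_Task 4=12) = 12; LS_Task 1 = 12−12 = 0
Slack_Task 3 = LS_Task 3 − ES_Task 3 = 19 − 12 = 7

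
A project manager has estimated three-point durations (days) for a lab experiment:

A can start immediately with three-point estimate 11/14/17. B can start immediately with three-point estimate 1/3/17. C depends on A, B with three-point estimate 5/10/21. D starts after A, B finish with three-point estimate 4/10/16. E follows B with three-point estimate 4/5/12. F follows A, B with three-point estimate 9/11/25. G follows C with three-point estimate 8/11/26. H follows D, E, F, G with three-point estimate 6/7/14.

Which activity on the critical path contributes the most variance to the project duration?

G

te_A = (11 + 4·14 + 17)/6 = 84/6 = 14; σ²_A = ((17−11)/6)² = 1.000
te_B = (1 + 4·3 + 17)/6 = 30/6 = 5; σ²_B = ((17−1)/6)² = 7.111
te_C = (5 + 4·10 + 21)/6 = 66/6 = 11; σ²_C = ((21−5)/6)² = 7.111
te_D = (4 + 4·10 + 16)/6 = 60/6 = 10; σ²_D = ((16−4)/6)² = 4.000
te_E = (4 + 4·5 + 12)/6 = 36/6 = 6; σ²_E = ((12−4)/6)² = 1.778
te_F = (9 + 4·11 + 25)/6 = 78/6 = 13; σ²_F = ((25−9)/6)² = 7.111
te_G = (8 + 4·11 + 26)/6 = 78/6 = 13; σ²_G = ((26−8)/6)² = 9.000
te_H = (6 + 4·7 + 14)/6 = 48/6 = 8; σ²_H = ((14−6)/6)² = 1.778

Forward pass:
ES_A = 0; EF_A = 14
ES_B = 0; EF_B = 5
ES_C = max(EF_A=14, EF_B=5) = 14; EF_C = 14+11 = 25
ES_D = max(EF_A=14, EF_B=5) = 14; EF_D = 14+10 = 24
ES_E = 5; EF_E = 5+6 = 11
ES_F = max(EF_A=14, EF_B=5) = 14; EF_F = 14+13 = 27
ES_G = 25; EF_G = 25+13 = 38
ES_H = max(EF_D=24, EF_E=11, EF_F=27, EF_G=38) = 38; EF_H = 38+8 = 46
Expected project duration μ = 46 days. Critical path: A → C → G → H.

Variances on critical path: σ²_A=1.000, σ²_C=7.111, σ²_G=9.000, σ²_H=1.778.
Largest is σ²_G = 9.000.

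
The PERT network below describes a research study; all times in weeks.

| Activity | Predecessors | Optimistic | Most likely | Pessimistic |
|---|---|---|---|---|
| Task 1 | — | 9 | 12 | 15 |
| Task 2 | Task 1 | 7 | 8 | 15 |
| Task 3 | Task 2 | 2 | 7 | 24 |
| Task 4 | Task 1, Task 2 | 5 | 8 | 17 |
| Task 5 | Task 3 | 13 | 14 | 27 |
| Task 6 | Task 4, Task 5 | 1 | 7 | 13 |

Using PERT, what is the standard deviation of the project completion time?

5.07 weeks

te_Task 1 = (9 + 4·12 + 15)/6 = 72/6 = 12; σ²_Task 1 = ((15−9)/6)² = 1.000
te_Task 2 = (7 + 4·8 + 15)/6 = 54/6 = 9; σ²_Task 2 = ((15−7)/6)² = 1.778
te_Task 3 = (2 + 4·7 + 24)/6 = 54/6 = 9; σ²_Task 3 = ((24−2)/6)² = 13.444
te_Task 4 = (5 + 4·8 + 17)/6 = 54/6 = 9; σ²_Task 4 = ((17−5)/6)² = 4.000
te_Task 5 = (13 + 4·14 + 27)/6 = 96/6 = 16; σ²_Task 5 = ((27−13)/6)² = 5.444
te_Task 6 = (1 + 4·7 + 13)/6 = 42/6 = 7; σ²_Task 6 = ((13−1)/6)² = 4.000

Forward pass:
ES_Task 1 = 0; EF_Task 1 = 12
ES_Task 2 = 12; EF_Task 2 = 12+9 = 21
ES_Task 3 = 21; EF_Task 3 = 21+9 = 30
ES_Task 4 = max(EF_Task 1=12, EF_Task 2=21) = 21; EF_Task 4 = 21+9 = 30
ES_Task 5 = 30; EF_Task 5 = 30+16 = 46
ES_Task 6 = max(EF_Task 4=30, EF_Task 5=46) = 46; EF_Task 6 = 46+7 = 53
Expected project duration μ = 53 weeks. Critical path: Task 1 → Task 2 → Task 3 → Task 5 → Task 6.

Variance along critical path = 1.000 + 1.778 + 13.444 + 5.444 + 4.000 = 25.667
σ = √25.667 = 5.066 weeks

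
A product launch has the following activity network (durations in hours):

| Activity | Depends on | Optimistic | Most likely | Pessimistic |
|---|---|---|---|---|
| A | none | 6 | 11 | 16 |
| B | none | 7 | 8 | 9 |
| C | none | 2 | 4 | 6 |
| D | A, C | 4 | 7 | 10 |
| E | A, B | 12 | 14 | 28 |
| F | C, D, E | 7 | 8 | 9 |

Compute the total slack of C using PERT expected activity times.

te_A = (6 + 4·11 + 16)/6 = 66/6 = 11
te_B = (7 + 4·8 + 9)/6 = 48/6 = 8
te_C = (2 + 4·4 + 6)/6 = 24/6 = 4
te_D = (4 + 4·7 + 10)/6 = 42/6 = 7
te_E = (12 + 4·14 + 28)/6 = 96/6 = 16
te_F = (7 + 4·8 + 9)/6 = 48/6 = 8

Forward pass:
ES_A = 0; EF_A = 11
ES_B = 0; EF_B = 8
ES_C = 0; EF_C = 4
ES_D = max(EF_A=11, EF_C=4) = 11; EF_D = 11+7 = 18
ES_E = max(EF_A=11, EF_B=8) = 11; EF_E = 11+16 = 27
ES_F = max(EF_C=4, EF_D=18, EF_E=27) = 27; EF_F = 27+8 = 35
Expected project duration μ = 35 hours. Critical path: A → E → F.

Backward pass:
LF_F = 35; LS_F = 35−8 = 27
LF_E = LS_F = 27; LS_E = 27−16 = 11
LF_D = LS_F = 27; LS_D = 27−7 = 20
LF_C = min(LS_D=20, LS_F=27) = 20; LS_C = 20−4 = 16
LF_B = LS_E = 11; LS_B = 11−8 = 3
LF_A = min(LS_D=20, LS_E=11) = 11; LS_A = 11−11 = 0
Slack_C = LS_C − ES_C = 16 − 0 = 16

16 hours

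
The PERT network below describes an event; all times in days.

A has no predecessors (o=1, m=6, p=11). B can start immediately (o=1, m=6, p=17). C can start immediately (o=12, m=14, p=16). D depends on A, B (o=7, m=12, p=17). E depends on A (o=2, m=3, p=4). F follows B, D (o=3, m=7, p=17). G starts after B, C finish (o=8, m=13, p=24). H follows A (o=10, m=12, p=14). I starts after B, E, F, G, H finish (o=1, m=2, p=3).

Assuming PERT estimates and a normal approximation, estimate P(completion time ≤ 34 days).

te_A = (1 + 4·6 + 11)/6 = 36/6 = 6; σ²_A = ((11−1)/6)² = 2.778
te_B = (1 + 4·6 + 17)/6 = 42/6 = 7; σ²_B = ((17−1)/6)² = 7.111
te_C = (12 + 4·14 + 16)/6 = 84/6 = 14; σ²_C = ((16−12)/6)² = 0.444
te_D = (7 + 4·12 + 17)/6 = 72/6 = 12; σ²_D = ((17−7)/6)² = 2.778
te_E = (2 + 4·3 + 4)/6 = 18/6 = 3; σ²_E = ((4−2)/6)² = 0.111
te_F = (3 + 4·7 + 17)/6 = 48/6 = 8; σ²_F = ((17−3)/6)² = 5.444
te_G = (8 + 4·13 + 24)/6 = 84/6 = 14; σ²_G = ((24−8)/6)² = 7.111
te_H = (10 + 4·12 + 14)/6 = 72/6 = 12; σ²_H = ((14−10)/6)² = 0.444
te_I = (1 + 4·2 + 3)/6 = 12/6 = 2; σ²_I = ((3−1)/6)² = 0.111

Forward pass:
ES_A = 0; EF_A = 6
ES_B = 0; EF_B = 7
ES_C = 0; EF_C = 14
ES_D = max(EF_A=6, EF_B=7) = 7; EF_D = 7+12 = 19
ES_E = 6; EF_E = 6+3 = 9
ES_F = max(EF_B=7, EF_D=19) = 19; EF_F = 19+8 = 27
ES_G = max(EF_B=7, EF_C=14) = 14; EF_G = 14+14 = 28
ES_H = 6; EF_H = 6+12 = 18
ES_I = max(EF_B=7, EF_E=9, EF_F=27, EF_G=28, EF_H=18) = 28; EF_I = 28+2 = 30
Expected project duration μ = 30 days. Critical path: C → G → I.

Variance along critical path = 0.444 + 7.111 + 0.111 = 7.667; σ = √7.667 = 2.769 days.
Z = (34 − 30) / 2.769 = 1.445
P(T ≤ 34) = Φ(1.445) ≈ 0.926

0.926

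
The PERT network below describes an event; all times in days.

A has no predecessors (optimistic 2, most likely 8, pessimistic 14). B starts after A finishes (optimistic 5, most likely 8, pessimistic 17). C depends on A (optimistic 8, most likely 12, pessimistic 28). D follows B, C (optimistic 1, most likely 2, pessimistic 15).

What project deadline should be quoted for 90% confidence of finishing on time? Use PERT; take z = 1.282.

31.8 days

te_A = (2 + 4·8 + 14)/6 = 48/6 = 8; σ²_A = ((14−2)/6)² = 4.000
te_B = (5 + 4·8 + 17)/6 = 54/6 = 9; σ²_B = ((17−5)/6)² = 4.000
te_C = (8 + 4·12 + 28)/6 = 84/6 = 14; σ²_C = ((28−8)/6)² = 11.111
te_D = (1 + 4·2 + 15)/6 = 24/6 = 4; σ²_D = ((15−1)/6)² = 5.444

Forward pass:
ES_A = 0; EF_A = 8
ES_B = 8; EF_B = 8+9 = 17
ES_C = 8; EF_C = 8+14 = 22
ES_D = max(EF_B=17, EF_C=22) = 22; EF_D = 22+4 = 26
Expected project duration μ = 26 days. Critical path: A → C → D.

Variance along critical path = 4.000 + 11.111 + 5.444 = 20.556; σ = 4.534 days.
D = μ + z·σ = 26 + 1.282·4.534 = 31.8 days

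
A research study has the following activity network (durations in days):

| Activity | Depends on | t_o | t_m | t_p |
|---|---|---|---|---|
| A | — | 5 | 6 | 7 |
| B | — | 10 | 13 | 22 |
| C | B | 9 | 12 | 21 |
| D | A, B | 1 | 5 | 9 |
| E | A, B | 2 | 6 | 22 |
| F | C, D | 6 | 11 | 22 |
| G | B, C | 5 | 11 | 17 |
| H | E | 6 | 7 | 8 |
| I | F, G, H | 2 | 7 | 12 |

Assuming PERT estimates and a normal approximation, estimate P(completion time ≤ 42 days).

0.172

te_A = (5 + 4·6 + 7)/6 = 36/6 = 6; σ²_A = ((7−5)/6)² = 0.111
te_B = (10 + 4·13 + 22)/6 = 84/6 = 14; σ²_B = ((22−10)/6)² = 4.000
te_C = (9 + 4·12 + 21)/6 = 78/6 = 13; σ²_C = ((21−9)/6)² = 4.000
te_D = (1 + 4·5 + 9)/6 = 30/6 = 5; σ²_D = ((9−1)/6)² = 1.778
te_E = (2 + 4·6 + 22)/6 = 48/6 = 8; σ²_E = ((22−2)/6)² = 11.111
te_F = (6 + 4·11 + 22)/6 = 72/6 = 12; σ²_F = ((22−6)/6)² = 7.111
te_G = (5 + 4·11 + 17)/6 = 66/6 = 11; σ²_G = ((17−5)/6)² = 4.000
te_H = (6 + 4·7 + 8)/6 = 42/6 = 7; σ²_H = ((8−6)/6)² = 0.111
te_I = (2 + 4·7 + 12)/6 = 42/6 = 7; σ²_I = ((12−2)/6)² = 2.778

Forward pass:
ES_A = 0; EF_A = 6
ES_B = 0; EF_B = 14
ES_C = 14; EF_C = 14+13 = 27
ES_D = max(EF_A=6, EF_B=14) = 14; EF_D = 14+5 = 19
ES_E = max(EF_A=6, EF_B=14) = 14; EF_E = 14+8 = 22
ES_F = max(EF_C=27, EF_D=19) = 27; EF_F = 27+12 = 39
ES_G = max(EF_B=14, EF_C=27) = 27; EF_G = 27+11 = 38
ES_H = 22; EF_H = 22+7 = 29
ES_I = max(EF_F=39, EF_G=38, EF_H=29) = 39; EF_I = 39+7 = 46
Expected project duration μ = 46 days. Critical path: B → C → F → I.

Variance along critical path = 4.000 + 4.000 + 7.111 + 2.778 = 17.889; σ = √17.889 = 4.230 days.
Z = (42 − 46) / 4.230 = -0.946
P(T ≤ 42) = Φ(-0.946) ≈ 0.172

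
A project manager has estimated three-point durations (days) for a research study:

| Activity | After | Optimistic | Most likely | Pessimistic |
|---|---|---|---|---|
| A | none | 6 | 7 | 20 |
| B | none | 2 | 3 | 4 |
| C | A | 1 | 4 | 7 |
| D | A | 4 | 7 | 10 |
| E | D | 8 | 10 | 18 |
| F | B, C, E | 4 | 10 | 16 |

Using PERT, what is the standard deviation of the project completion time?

3.64 days

te_A = (6 + 4·7 + 20)/6 = 54/6 = 9; σ²_A = ((20−6)/6)² = 5.444
te_B = (2 + 4·3 + 4)/6 = 18/6 = 3; σ²_B = ((4−2)/6)² = 0.111
te_C = (1 + 4·4 + 7)/6 = 24/6 = 4; σ²_C = ((7−1)/6)² = 1.000
te_D = (4 + 4·7 + 10)/6 = 42/6 = 7; σ²_D = ((10−4)/6)² = 1.000
te_E = (8 + 4·10 + 18)/6 = 66/6 = 11; σ²_E = ((18−8)/6)² = 2.778
te_F = (4 + 4·10 + 16)/6 = 60/6 = 10; σ²_F = ((16−4)/6)² = 4.000

Forward pass:
ES_A = 0; EF_A = 9
ES_B = 0; EF_B = 3
ES_C = 9; EF_C = 9+4 = 13
ES_D = 9; EF_D = 9+7 = 16
ES_E = 16; EF_E = 16+11 = 27
ES_F = max(EF_B=3, EF_C=13, EF_E=27) = 27; EF_F = 27+10 = 37
Expected project duration μ = 37 days. Critical path: A → D → E → F.

Variance along critical path = 5.444 + 1.000 + 2.778 + 4.000 = 13.222
σ = √13.222 = 3.636 days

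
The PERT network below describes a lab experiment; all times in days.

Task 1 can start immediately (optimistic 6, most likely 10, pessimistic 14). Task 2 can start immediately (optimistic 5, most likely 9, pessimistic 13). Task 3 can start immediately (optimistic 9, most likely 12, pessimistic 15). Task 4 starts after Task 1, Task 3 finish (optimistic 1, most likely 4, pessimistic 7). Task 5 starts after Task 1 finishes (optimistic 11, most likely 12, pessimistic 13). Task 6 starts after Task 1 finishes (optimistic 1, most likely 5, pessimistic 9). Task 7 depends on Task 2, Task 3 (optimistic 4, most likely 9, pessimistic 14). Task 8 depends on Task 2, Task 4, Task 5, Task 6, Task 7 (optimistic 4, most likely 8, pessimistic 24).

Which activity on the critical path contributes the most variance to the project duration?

Task 8

te_Task 1 = (6 + 4·10 + 14)/6 = 60/6 = 10; σ²_Task 1 = ((14−6)/6)² = 1.778
te_Task 2 = (5 + 4·9 + 13)/6 = 54/6 = 9; σ²_Task 2 = ((13−5)/6)² = 1.778
te_Task 3 = (9 + 4·12 + 15)/6 = 72/6 = 12; σ²_Task 3 = ((15−9)/6)² = 1.000
te_Task 4 = (1 + 4·4 + 7)/6 = 24/6 = 4; σ²_Task 4 = ((7−1)/6)² = 1.000
te_Task 5 = (11 + 4·12 + 13)/6 = 72/6 = 12; σ²_Task 5 = ((13−11)/6)² = 0.111
te_Task 6 = (1 + 4·5 + 9)/6 = 30/6 = 5; σ²_Task 6 = ((9−1)/6)² = 1.778
te_Task 7 = (4 + 4·9 + 14)/6 = 54/6 = 9; σ²_Task 7 = ((14−4)/6)² = 2.778
te_Task 8 = (4 + 4·8 + 24)/6 = 60/6 = 10; σ²_Task 8 = ((24−4)/6)² = 11.111

Forward pass:
ES_Task 1 = 0; EF_Task 1 = 10
ES_Task 2 = 0; EF_Task 2 = 9
ES_Task 3 = 0; EF_Task 3 = 12
ES_Task 4 = max(EF_Task 1=10, EF_Task 3=12) = 12; EF_Task 4 = 12+4 = 16
ES_Task 5 = 10; EF_Task 5 = 10+12 = 22
ES_Task 6 = 10; EF_Task 6 = 10+5 = 15
ES_Task 7 = max(EF_Task 2=9, EF_Task 3=12) = 12; EF_Task 7 = 12+9 = 21
ES_Task 8 = max(EF_Task 2=9, EF_Task 4=16, EF_Task 5=22, EF_Task 6=15, EF_Task 7=21) = 22; EF_Task 8 = 22+10 = 32
Expected project duration μ = 32 days. Critical path: Task 1 → Task 5 → Task 8.

Variances on critical path: σ²_Task 1=1.778, σ²_Task 5=0.111, σ²_Task 8=11.111.
Largest is σ²_Task 8 = 11.111.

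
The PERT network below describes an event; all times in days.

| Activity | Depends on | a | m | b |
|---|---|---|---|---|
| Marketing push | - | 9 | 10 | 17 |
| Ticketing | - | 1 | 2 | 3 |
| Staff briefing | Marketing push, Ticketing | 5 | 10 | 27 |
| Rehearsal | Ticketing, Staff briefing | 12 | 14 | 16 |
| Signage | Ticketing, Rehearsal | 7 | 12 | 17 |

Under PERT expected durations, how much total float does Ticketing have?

9 days

te_Marketing push = (9 + 4·10 + 17)/6 = 66/6 = 11
te_Ticketing = (1 + 4·2 + 3)/6 = 12/6 = 2
te_Staff briefing = (5 + 4·10 + 27)/6 = 72/6 = 12
te_Rehearsal = (12 + 4·14 + 16)/6 = 84/6 = 14
te_Signage = (7 + 4·12 + 17)/6 = 72/6 = 12

Forward pass:
ES_Marketing push = 0; EF_Marketing push = 11
ES_Ticketing = 0; EF_Ticketing = 2
ES_Staff briefing = max(EF_Marketing push=11, EF_Ticketing=2) = 11; EF_Staff briefing = 11+12 = 23
ES_Rehearsal = max(EF_Ticketing=2, EF_Staff briefing=23) = 23; EF_Rehearsal = 23+14 = 37
ES_Signage = max(EF_Ticketing=2, EF_Rehearsal=37) = 37; EF_Signage = 37+12 = 49
Expected project duration μ = 49 days. Critical path: Marketing push → Staff briefing → Rehearsal → Signage.

Backward pass:
LF_Signage = 49; LS_Signage = 49−12 = 37
LF_Rehearsal = LS_Signage = 37; LS_Rehearsal = 37−14 = 23
LF_Staff briefing = LS_Rehearsal = 23; LS_Staff briefing = 23−12 = 11
LF_Ticketing = min(LS_Staff briefing=11, LS_Rehearsal=23, LS_Signage=37) = 11; LS_Ticketing = 11−2 = 9
LF_Marketing push = LS_Staff briefing = 11; LS_Marketing push = 11−11 = 0
Slack_Ticketing = LS_Ticketing − ES_Ticketing = 9 − 0 = 9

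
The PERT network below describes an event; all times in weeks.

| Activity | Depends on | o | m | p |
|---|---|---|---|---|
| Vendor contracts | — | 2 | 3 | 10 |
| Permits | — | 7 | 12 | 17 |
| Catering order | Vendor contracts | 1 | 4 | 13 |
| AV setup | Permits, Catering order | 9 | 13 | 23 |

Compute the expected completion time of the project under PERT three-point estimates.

te_Vendor contracts = (2 + 4·3 + 10)/6 = 24/6 = 4
te_Permits = (7 + 4·12 + 17)/6 = 72/6 = 12
te_Catering order = (1 + 4·4 + 13)/6 = 30/6 = 5
te_AV setup = (9 + 4·13 + 23)/6 = 84/6 = 14

Forward pass:
ES_Vendor contracts = 0; EF_Vendor contracts = 4
ES_Permits = 0; EF_Permits = 12
ES_Catering order = 4; EF_Catering order = 4+5 = 9
ES_AV setup = max(EF_Permits=12, EF_Catering order=9) = 12; EF_AV setup = 12+14 = 26
Expected project duration μ = 26 weeks. Critical path: Permits → AV setup.

26 weeks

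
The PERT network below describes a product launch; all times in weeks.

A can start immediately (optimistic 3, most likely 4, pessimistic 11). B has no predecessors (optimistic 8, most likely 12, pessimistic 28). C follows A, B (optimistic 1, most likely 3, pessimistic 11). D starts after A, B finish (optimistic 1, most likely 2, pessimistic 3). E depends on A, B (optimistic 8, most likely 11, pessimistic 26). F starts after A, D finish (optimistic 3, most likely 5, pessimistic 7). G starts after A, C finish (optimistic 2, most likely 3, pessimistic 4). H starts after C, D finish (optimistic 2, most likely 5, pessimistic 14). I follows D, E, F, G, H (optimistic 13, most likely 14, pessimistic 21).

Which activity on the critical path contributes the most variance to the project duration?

te_A = (3 + 4·4 + 11)/6 = 30/6 = 5; σ²_A = ((11−3)/6)² = 1.778
te_B = (8 + 4·12 + 28)/6 = 84/6 = 14; σ²_B = ((28−8)/6)² = 11.111
te_C = (1 + 4·3 + 11)/6 = 24/6 = 4; σ²_C = ((11−1)/6)² = 2.778
te_D = (1 + 4·2 + 3)/6 = 12/6 = 2; σ²_D = ((3−1)/6)² = 0.111
te_E = (8 + 4·11 + 26)/6 = 78/6 = 13; σ²_E = ((26−8)/6)² = 9.000
te_F = (3 + 4·5 + 7)/6 = 30/6 = 5; σ²_F = ((7−3)/6)² = 0.444
te_G = (2 + 4·3 + 4)/6 = 18/6 = 3; σ²_G = ((4−2)/6)² = 0.111
te_H = (2 + 4·5 + 14)/6 = 36/6 = 6; σ²_H = ((14−2)/6)² = 4.000
te_I = (13 + 4·14 + 21)/6 = 90/6 = 15; σ²_I = ((21−13)/6)² = 1.778

Forward pass:
ES_A = 0; EF_A = 5
ES_B = 0; EF_B = 14
ES_C = max(EF_A=5, EF_B=14) = 14; EF_C = 14+4 = 18
ES_D = max(EF_A=5, EF_B=14) = 14; EF_D = 14+2 = 16
ES_E = max(EF_A=5, EF_B=14) = 14; EF_E = 14+13 = 27
ES_F = max(EF_A=5, EF_D=16) = 16; EF_F = 16+5 = 21
ES_G = max(EF_A=5, EF_C=18) = 18; EF_G = 18+3 = 21
ES_H = max(EF_C=18, EF_D=16) = 18; EF_H = 18+6 = 24
ES_I = max(EF_D=16, EF_E=27, EF_F=21, EF_G=21, EF_H=24) = 27; EF_I = 27+15 = 42
Expected project duration μ = 42 weeks. Critical path: B → E → I.

Variances on critical path: σ²_B=11.111, σ²_E=9.000, σ²_I=1.778.
Largest is σ²_B = 11.111.

B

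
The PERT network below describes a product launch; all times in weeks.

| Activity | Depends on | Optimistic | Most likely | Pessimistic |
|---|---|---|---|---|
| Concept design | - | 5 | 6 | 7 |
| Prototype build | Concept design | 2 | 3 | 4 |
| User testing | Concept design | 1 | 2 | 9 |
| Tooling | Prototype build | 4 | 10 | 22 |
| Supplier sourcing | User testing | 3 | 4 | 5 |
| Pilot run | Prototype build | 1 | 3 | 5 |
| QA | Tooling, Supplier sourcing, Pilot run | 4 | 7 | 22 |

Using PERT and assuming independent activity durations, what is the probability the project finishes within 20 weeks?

te_Concept design = (5 + 4·6 + 7)/6 = 36/6 = 6; σ²_Concept design = ((7−5)/6)² = 0.111
te_Prototype build = (2 + 4·3 + 4)/6 = 18/6 = 3; σ²_Prototype build = ((4−2)/6)² = 0.111
te_User testing = (1 + 4·2 + 9)/6 = 18/6 = 3; σ²_User testing = ((9−1)/6)² = 1.778
te_Tooling = (4 + 4·10 + 22)/6 = 66/6 = 11; σ²_Tooling = ((22−4)/6)² = 9.000
te_Supplier sourcing = (3 + 4·4 + 5)/6 = 24/6 = 4; σ²_Supplier sourcing = ((5−3)/6)² = 0.111
te_Pilot run = (1 + 4·3 + 5)/6 = 18/6 = 3; σ²_Pilot run = ((5−1)/6)² = 0.444
te_QA = (4 + 4·7 + 22)/6 = 54/6 = 9; σ²_QA = ((22−4)/6)² = 9.000

Forward pass:
ES_Concept design = 0; EF_Concept design = 6
ES_Prototype build = 6; EF_Prototype build = 6+3 = 9
ES_User testing = 6; EF_User testing = 6+3 = 9
ES_Tooling = 9; EF_Tooling = 9+11 = 20
ES_Supplier sourcing = 9; EF_Supplier sourcing = 9+4 = 13
ES_Pilot run = 9; EF_Pilot run = 9+3 = 12
ES_QA = max(EF_Tooling=20, EF_Supplier sourcing=13, EF_Pilot run=12) = 20; EF_QA = 20+9 = 29
Expected project duration μ = 29 weeks. Critical path: Concept design → Prototype build → Tooling → QA.

Variance along critical path = 0.111 + 0.111 + 9.000 + 9.000 = 18.222; σ = √18.222 = 4.269 weeks.
Z = (20 − 29) / 4.269 = -2.108
P(T ≤ 20) = Φ(-2.108) ≈ 0.018

0.018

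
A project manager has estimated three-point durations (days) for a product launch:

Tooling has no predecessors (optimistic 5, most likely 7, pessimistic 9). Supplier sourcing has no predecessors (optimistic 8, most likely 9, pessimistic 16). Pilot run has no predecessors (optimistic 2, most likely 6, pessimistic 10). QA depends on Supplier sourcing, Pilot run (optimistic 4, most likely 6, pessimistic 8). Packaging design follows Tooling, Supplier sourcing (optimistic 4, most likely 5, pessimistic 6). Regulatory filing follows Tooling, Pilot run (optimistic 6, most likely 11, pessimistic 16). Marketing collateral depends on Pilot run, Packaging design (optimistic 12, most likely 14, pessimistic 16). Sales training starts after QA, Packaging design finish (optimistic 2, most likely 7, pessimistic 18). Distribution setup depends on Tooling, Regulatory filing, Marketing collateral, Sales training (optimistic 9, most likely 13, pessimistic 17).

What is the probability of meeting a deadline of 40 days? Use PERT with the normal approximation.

te_Tooling = (5 + 4·7 + 9)/6 = 42/6 = 7; σ²_Tooling = ((9−5)/6)² = 0.444
te_Supplier sourcing = (8 + 4·9 + 16)/6 = 60/6 = 10; σ²_Supplier sourcing = ((16−8)/6)² = 1.778
te_Pilot run = (2 + 4·6 + 10)/6 = 36/6 = 6; σ²_Pilot run = ((10−2)/6)² = 1.778
te_QA = (4 + 4·6 + 8)/6 = 36/6 = 6; σ²_QA = ((8−4)/6)² = 0.444
te_Packaging design = (4 + 4·5 + 6)/6 = 30/6 = 5; σ²_Packaging design = ((6−4)/6)² = 0.111
te_Regulatory filing = (6 + 4·11 + 16)/6 = 66/6 = 11; σ²_Regulatory filing = ((16−6)/6)² = 2.778
te_Marketing collateral = (12 + 4·14 + 16)/6 = 84/6 = 14; σ²_Marketing collateral = ((16−12)/6)² = 0.444
te_Sales training = (2 + 4·7 + 18)/6 = 48/6 = 8; σ²_Sales training = ((18−2)/6)² = 7.111
te_Distribution setup = (9 + 4·13 + 17)/6 = 78/6 = 13; σ²_Distribution setup = ((17−9)/6)² = 1.778

Forward pass:
ES_Tooling = 0; EF_Tooling = 7
ES_Supplier sourcing = 0; EF_Supplier sourcing = 10
ES_Pilot run = 0; EF_Pilot run = 6
ES_QA = max(EF_Supplier sourcing=10, EF_Pilot run=6) = 10; EF_QA = 10+6 = 16
ES_Packaging design = max(EF_Tooling=7, EF_Supplier sourcing=10) = 10; EF_Packaging design = 10+5 = 15
ES_Regulatory filing = max(EF_Tooling=7, EF_Pilot run=6) = 7; EF_Regulatory filing = 7+11 = 18
ES_Marketing collateral = max(EF_Pilot run=6, EF_Packaging design=15) = 15; EF_Marketing collateral = 15+14 = 29
ES_Sales training = max(EF_QA=16, EF_Packaging design=15) = 16; EF_Sales training = 16+8 = 24
ES_Distribution setup = max(EF_Tooling=7, EF_Regulatory filing=18, EF_Marketing collateral=29, EF_Sales training=24) = 29; EF_Distribution setup = 29+13 = 42
Expected project duration μ = 42 days. Critical path: Supplier sourcing → Packaging design → Marketing collateral → Distribution setup.

Variance along critical path = 1.778 + 0.111 + 0.444 + 1.778 = 4.111; σ = √4.111 = 2.028 days.
Z = (40 − 42) / 2.028 = -0.986
P(T ≤ 40) = Φ(-0.986) ≈ 0.162

0.162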